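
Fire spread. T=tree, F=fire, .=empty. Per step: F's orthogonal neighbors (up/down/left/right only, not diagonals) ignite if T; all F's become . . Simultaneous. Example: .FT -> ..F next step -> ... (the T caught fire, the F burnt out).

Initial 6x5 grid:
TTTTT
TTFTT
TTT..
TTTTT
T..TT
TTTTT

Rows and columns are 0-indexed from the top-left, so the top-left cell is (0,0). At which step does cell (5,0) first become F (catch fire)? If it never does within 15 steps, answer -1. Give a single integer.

Step 1: cell (5,0)='T' (+4 fires, +1 burnt)
Step 2: cell (5,0)='T' (+6 fires, +4 burnt)
Step 3: cell (5,0)='T' (+5 fires, +6 burnt)
Step 4: cell (5,0)='T' (+3 fires, +5 burnt)
Step 5: cell (5,0)='T' (+3 fires, +3 burnt)
Step 6: cell (5,0)='F' (+3 fires, +3 burnt)
  -> target ignites at step 6
Step 7: cell (5,0)='.' (+1 fires, +3 burnt)
Step 8: cell (5,0)='.' (+0 fires, +1 burnt)
  fire out at step 8

6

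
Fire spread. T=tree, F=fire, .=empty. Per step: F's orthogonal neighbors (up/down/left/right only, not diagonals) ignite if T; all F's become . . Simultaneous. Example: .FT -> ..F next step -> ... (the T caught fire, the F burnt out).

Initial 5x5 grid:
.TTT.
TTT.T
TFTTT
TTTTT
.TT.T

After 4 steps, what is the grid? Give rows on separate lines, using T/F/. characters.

Step 1: 4 trees catch fire, 1 burn out
  .TTT.
  TFT.T
  F.FTT
  TFTTT
  .TT.T
Step 2: 7 trees catch fire, 4 burn out
  .FTT.
  F.F.T
  ...FT
  F.FTT
  .FT.T
Step 3: 4 trees catch fire, 7 burn out
  ..FT.
  ....T
  ....F
  ...FT
  ..F.T
Step 4: 3 trees catch fire, 4 burn out
  ...F.
  ....F
  .....
  ....F
  ....T

...F.
....F
.....
....F
....T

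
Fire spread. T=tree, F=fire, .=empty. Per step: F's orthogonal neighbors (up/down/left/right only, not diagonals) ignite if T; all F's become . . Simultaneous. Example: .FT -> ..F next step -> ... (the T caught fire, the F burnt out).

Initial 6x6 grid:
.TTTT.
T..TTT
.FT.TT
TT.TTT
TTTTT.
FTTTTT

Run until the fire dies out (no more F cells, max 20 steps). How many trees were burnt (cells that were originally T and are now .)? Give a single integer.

Answer: 25

Derivation:
Step 1: +4 fires, +2 burnt (F count now 4)
Step 2: +3 fires, +4 burnt (F count now 3)
Step 3: +2 fires, +3 burnt (F count now 2)
Step 4: +2 fires, +2 burnt (F count now 2)
Step 5: +3 fires, +2 burnt (F count now 3)
Step 6: +1 fires, +3 burnt (F count now 1)
Step 7: +2 fires, +1 burnt (F count now 2)
Step 8: +2 fires, +2 burnt (F count now 2)
Step 9: +3 fires, +2 burnt (F count now 3)
Step 10: +1 fires, +3 burnt (F count now 1)
Step 11: +1 fires, +1 burnt (F count now 1)
Step 12: +1 fires, +1 burnt (F count now 1)
Step 13: +0 fires, +1 burnt (F count now 0)
Fire out after step 13
Initially T: 26, now '.': 35
Total burnt (originally-T cells now '.'): 25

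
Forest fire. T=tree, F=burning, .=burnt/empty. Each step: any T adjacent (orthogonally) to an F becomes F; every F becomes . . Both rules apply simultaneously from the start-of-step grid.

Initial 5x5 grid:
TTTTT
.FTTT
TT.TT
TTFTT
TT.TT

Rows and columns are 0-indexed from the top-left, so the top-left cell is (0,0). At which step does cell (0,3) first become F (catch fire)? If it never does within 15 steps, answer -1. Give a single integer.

Step 1: cell (0,3)='T' (+5 fires, +2 burnt)
Step 2: cell (0,3)='T' (+9 fires, +5 burnt)
Step 3: cell (0,3)='F' (+5 fires, +9 burnt)
  -> target ignites at step 3
Step 4: cell (0,3)='.' (+1 fires, +5 burnt)
Step 5: cell (0,3)='.' (+0 fires, +1 burnt)
  fire out at step 5

3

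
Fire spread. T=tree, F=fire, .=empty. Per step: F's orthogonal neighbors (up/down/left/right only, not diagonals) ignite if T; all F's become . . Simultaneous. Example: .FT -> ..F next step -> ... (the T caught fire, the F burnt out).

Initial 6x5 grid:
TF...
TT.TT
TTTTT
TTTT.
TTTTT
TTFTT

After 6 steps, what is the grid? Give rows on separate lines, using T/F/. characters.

Step 1: 5 trees catch fire, 2 burn out
  F....
  TF.TT
  TTTTT
  TTTT.
  TTFTT
  TF.FT
Step 2: 7 trees catch fire, 5 burn out
  .....
  F..TT
  TFTTT
  TTFT.
  TF.FT
  F...F
Step 3: 6 trees catch fire, 7 burn out
  .....
  ...TT
  F.FTT
  TF.F.
  F...F
  .....
Step 4: 2 trees catch fire, 6 burn out
  .....
  ...TT
  ...FT
  F....
  .....
  .....
Step 5: 2 trees catch fire, 2 burn out
  .....
  ...FT
  ....F
  .....
  .....
  .....
Step 6: 1 trees catch fire, 2 burn out
  .....
  ....F
  .....
  .....
  .....
  .....

.....
....F
.....
.....
.....
.....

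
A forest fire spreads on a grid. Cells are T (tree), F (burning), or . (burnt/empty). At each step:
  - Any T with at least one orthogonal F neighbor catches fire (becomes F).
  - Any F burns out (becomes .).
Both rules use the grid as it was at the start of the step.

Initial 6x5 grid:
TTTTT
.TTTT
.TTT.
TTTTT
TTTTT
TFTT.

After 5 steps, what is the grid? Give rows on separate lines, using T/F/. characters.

Step 1: 3 trees catch fire, 1 burn out
  TTTTT
  .TTTT
  .TTT.
  TTTTT
  TFTTT
  F.FT.
Step 2: 4 trees catch fire, 3 burn out
  TTTTT
  .TTTT
  .TTT.
  TFTTT
  F.FTT
  ...F.
Step 3: 4 trees catch fire, 4 burn out
  TTTTT
  .TTTT
  .FTT.
  F.FTT
  ...FT
  .....
Step 4: 4 trees catch fire, 4 burn out
  TTTTT
  .FTTT
  ..FT.
  ...FT
  ....F
  .....
Step 5: 4 trees catch fire, 4 burn out
  TFTTT
  ..FTT
  ...F.
  ....F
  .....
  .....

TFTTT
..FTT
...F.
....F
.....
.....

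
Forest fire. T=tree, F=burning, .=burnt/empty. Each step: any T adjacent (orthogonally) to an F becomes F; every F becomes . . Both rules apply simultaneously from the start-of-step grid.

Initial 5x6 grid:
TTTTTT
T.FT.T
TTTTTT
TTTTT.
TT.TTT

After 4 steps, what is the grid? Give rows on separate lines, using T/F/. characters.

Step 1: 3 trees catch fire, 1 burn out
  TTFTTT
  T..F.T
  TTFTTT
  TTTTT.
  TT.TTT
Step 2: 5 trees catch fire, 3 burn out
  TF.FTT
  T....T
  TF.FTT
  TTFTT.
  TT.TTT
Step 3: 6 trees catch fire, 5 burn out
  F...FT
  T....T
  F...FT
  TF.FT.
  TT.TTT
Step 4: 7 trees catch fire, 6 burn out
  .....F
  F....T
  .....F
  F...F.
  TF.FTT

.....F
F....T
.....F
F...F.
TF.FTT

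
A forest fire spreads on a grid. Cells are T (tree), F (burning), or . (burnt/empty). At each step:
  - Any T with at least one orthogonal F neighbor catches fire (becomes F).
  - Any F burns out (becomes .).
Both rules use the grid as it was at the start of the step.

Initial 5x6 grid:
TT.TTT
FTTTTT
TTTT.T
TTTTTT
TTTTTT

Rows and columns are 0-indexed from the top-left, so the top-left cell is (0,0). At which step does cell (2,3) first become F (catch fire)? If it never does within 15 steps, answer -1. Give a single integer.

Step 1: cell (2,3)='T' (+3 fires, +1 burnt)
Step 2: cell (2,3)='T' (+4 fires, +3 burnt)
Step 3: cell (2,3)='T' (+4 fires, +4 burnt)
Step 4: cell (2,3)='F' (+5 fires, +4 burnt)
  -> target ignites at step 4
Step 5: cell (2,3)='.' (+4 fires, +5 burnt)
Step 6: cell (2,3)='.' (+4 fires, +4 burnt)
Step 7: cell (2,3)='.' (+2 fires, +4 burnt)
Step 8: cell (2,3)='.' (+1 fires, +2 burnt)
Step 9: cell (2,3)='.' (+0 fires, +1 burnt)
  fire out at step 9

4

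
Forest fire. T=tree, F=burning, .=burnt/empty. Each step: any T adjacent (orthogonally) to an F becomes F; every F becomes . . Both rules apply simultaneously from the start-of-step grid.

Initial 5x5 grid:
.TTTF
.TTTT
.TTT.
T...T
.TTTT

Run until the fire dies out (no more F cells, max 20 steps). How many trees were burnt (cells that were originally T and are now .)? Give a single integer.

Step 1: +2 fires, +1 burnt (F count now 2)
Step 2: +2 fires, +2 burnt (F count now 2)
Step 3: +3 fires, +2 burnt (F count now 3)
Step 4: +2 fires, +3 burnt (F count now 2)
Step 5: +1 fires, +2 burnt (F count now 1)
Step 6: +0 fires, +1 burnt (F count now 0)
Fire out after step 6
Initially T: 16, now '.': 19
Total burnt (originally-T cells now '.'): 10

Answer: 10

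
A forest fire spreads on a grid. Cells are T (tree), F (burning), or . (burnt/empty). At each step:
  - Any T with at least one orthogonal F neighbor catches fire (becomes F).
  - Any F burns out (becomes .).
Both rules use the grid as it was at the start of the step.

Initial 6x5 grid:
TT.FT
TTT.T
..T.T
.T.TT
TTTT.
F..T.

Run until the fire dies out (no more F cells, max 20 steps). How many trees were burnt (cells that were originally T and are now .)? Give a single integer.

Step 1: +2 fires, +2 burnt (F count now 2)
Step 2: +2 fires, +2 burnt (F count now 2)
Step 3: +3 fires, +2 burnt (F count now 3)
Step 4: +2 fires, +3 burnt (F count now 2)
Step 5: +2 fires, +2 burnt (F count now 2)
Step 6: +0 fires, +2 burnt (F count now 0)
Fire out after step 6
Initially T: 17, now '.': 24
Total burnt (originally-T cells now '.'): 11

Answer: 11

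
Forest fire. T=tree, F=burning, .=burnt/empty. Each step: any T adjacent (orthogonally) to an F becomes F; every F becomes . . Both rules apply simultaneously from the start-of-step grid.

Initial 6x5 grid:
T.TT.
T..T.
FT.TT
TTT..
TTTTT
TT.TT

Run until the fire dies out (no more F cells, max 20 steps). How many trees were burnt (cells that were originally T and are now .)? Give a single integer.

Answer: 15

Derivation:
Step 1: +3 fires, +1 burnt (F count now 3)
Step 2: +3 fires, +3 burnt (F count now 3)
Step 3: +3 fires, +3 burnt (F count now 3)
Step 4: +2 fires, +3 burnt (F count now 2)
Step 5: +1 fires, +2 burnt (F count now 1)
Step 6: +2 fires, +1 burnt (F count now 2)
Step 7: +1 fires, +2 burnt (F count now 1)
Step 8: +0 fires, +1 burnt (F count now 0)
Fire out after step 8
Initially T: 20, now '.': 25
Total burnt (originally-T cells now '.'): 15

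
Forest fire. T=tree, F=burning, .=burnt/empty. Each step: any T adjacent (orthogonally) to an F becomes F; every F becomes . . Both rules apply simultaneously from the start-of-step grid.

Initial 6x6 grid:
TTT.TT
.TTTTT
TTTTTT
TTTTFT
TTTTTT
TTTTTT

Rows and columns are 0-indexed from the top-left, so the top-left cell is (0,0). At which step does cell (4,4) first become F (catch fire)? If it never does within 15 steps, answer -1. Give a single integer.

Step 1: cell (4,4)='F' (+4 fires, +1 burnt)
  -> target ignites at step 1
Step 2: cell (4,4)='.' (+7 fires, +4 burnt)
Step 3: cell (4,4)='.' (+8 fires, +7 burnt)
Step 4: cell (4,4)='.' (+6 fires, +8 burnt)
Step 5: cell (4,4)='.' (+5 fires, +6 burnt)
Step 6: cell (4,4)='.' (+2 fires, +5 burnt)
Step 7: cell (4,4)='.' (+1 fires, +2 burnt)
Step 8: cell (4,4)='.' (+0 fires, +1 burnt)
  fire out at step 8

1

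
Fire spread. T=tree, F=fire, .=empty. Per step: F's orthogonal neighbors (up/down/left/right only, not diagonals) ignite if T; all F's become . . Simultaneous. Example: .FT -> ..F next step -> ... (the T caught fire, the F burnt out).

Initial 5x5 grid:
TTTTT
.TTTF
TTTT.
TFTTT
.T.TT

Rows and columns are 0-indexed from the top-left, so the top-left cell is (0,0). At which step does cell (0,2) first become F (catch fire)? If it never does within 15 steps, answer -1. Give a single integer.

Step 1: cell (0,2)='T' (+6 fires, +2 burnt)
Step 2: cell (0,2)='T' (+7 fires, +6 burnt)
Step 3: cell (0,2)='F' (+4 fires, +7 burnt)
  -> target ignites at step 3
Step 4: cell (0,2)='.' (+2 fires, +4 burnt)
Step 5: cell (0,2)='.' (+0 fires, +2 burnt)
  fire out at step 5

3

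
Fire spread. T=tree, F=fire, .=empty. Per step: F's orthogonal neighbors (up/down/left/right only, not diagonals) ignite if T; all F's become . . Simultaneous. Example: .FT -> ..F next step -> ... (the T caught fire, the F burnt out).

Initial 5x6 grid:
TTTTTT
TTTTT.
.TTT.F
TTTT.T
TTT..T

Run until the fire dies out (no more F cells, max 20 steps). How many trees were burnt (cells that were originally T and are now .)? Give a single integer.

Step 1: +1 fires, +1 burnt (F count now 1)
Step 2: +1 fires, +1 burnt (F count now 1)
Step 3: +0 fires, +1 burnt (F count now 0)
Fire out after step 3
Initially T: 23, now '.': 9
Total burnt (originally-T cells now '.'): 2

Answer: 2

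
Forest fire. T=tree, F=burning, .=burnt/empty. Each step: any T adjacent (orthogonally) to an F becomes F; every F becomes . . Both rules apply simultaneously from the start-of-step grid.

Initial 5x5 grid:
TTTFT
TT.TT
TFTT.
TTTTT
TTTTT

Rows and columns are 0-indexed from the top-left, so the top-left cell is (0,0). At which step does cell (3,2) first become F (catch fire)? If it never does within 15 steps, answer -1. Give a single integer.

Step 1: cell (3,2)='T' (+7 fires, +2 burnt)
Step 2: cell (3,2)='F' (+7 fires, +7 burnt)
  -> target ignites at step 2
Step 3: cell (3,2)='.' (+4 fires, +7 burnt)
Step 4: cell (3,2)='.' (+2 fires, +4 burnt)
Step 5: cell (3,2)='.' (+1 fires, +2 burnt)
Step 6: cell (3,2)='.' (+0 fires, +1 burnt)
  fire out at step 6

2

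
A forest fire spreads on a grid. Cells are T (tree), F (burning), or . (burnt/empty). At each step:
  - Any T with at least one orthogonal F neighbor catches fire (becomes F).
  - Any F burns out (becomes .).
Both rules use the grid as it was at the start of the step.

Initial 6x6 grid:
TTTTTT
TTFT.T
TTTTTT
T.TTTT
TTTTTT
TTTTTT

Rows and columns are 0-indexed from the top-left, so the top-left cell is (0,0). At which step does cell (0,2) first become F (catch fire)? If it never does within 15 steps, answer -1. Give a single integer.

Step 1: cell (0,2)='F' (+4 fires, +1 burnt)
  -> target ignites at step 1
Step 2: cell (0,2)='.' (+6 fires, +4 burnt)
Step 3: cell (0,2)='.' (+6 fires, +6 burnt)
Step 4: cell (0,2)='.' (+7 fires, +6 burnt)
Step 5: cell (0,2)='.' (+6 fires, +7 burnt)
Step 6: cell (0,2)='.' (+3 fires, +6 burnt)
Step 7: cell (0,2)='.' (+1 fires, +3 burnt)
Step 8: cell (0,2)='.' (+0 fires, +1 burnt)
  fire out at step 8

1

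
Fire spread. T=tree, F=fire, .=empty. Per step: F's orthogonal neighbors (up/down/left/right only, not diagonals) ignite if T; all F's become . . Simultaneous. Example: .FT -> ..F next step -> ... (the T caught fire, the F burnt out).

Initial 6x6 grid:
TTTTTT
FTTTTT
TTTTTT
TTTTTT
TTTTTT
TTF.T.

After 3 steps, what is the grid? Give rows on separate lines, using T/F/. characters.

Step 1: 5 trees catch fire, 2 burn out
  FTTTTT
  .FTTTT
  FTTTTT
  TTTTTT
  TTFTTT
  TF..T.
Step 2: 8 trees catch fire, 5 burn out
  .FTTTT
  ..FTTT
  .FTTTT
  FTFTTT
  TF.FTT
  F...T.
Step 3: 7 trees catch fire, 8 burn out
  ..FTTT
  ...FTT
  ..FTTT
  .F.FTT
  F...FT
  ....T.

..FTTT
...FTT
..FTTT
.F.FTT
F...FT
....T.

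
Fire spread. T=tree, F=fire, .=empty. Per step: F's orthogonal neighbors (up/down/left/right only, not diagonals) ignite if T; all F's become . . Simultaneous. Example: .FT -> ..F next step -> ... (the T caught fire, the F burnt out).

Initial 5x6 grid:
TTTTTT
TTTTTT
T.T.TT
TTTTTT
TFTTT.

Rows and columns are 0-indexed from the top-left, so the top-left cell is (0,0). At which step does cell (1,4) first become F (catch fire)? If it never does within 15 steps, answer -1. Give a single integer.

Step 1: cell (1,4)='T' (+3 fires, +1 burnt)
Step 2: cell (1,4)='T' (+3 fires, +3 burnt)
Step 3: cell (1,4)='T' (+4 fires, +3 burnt)
Step 4: cell (1,4)='T' (+3 fires, +4 burnt)
Step 5: cell (1,4)='T' (+6 fires, +3 burnt)
Step 6: cell (1,4)='F' (+4 fires, +6 burnt)
  -> target ignites at step 6
Step 7: cell (1,4)='.' (+2 fires, +4 burnt)
Step 8: cell (1,4)='.' (+1 fires, +2 burnt)
Step 9: cell (1,4)='.' (+0 fires, +1 burnt)
  fire out at step 9

6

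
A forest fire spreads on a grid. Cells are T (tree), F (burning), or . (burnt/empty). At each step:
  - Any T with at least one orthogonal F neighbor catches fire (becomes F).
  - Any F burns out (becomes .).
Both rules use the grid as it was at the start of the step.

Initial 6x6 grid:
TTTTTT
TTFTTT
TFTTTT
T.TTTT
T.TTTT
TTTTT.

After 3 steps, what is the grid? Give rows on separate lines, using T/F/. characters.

Step 1: 5 trees catch fire, 2 burn out
  TTFTTT
  TF.FTT
  F.FTTT
  T.TTTT
  T.TTTT
  TTTTT.
Step 2: 7 trees catch fire, 5 burn out
  TF.FTT
  F...FT
  ...FTT
  F.FTTT
  T.TTTT
  TTTTT.
Step 3: 7 trees catch fire, 7 burn out
  F...FT
  .....F
  ....FT
  ...FTT
  F.FTTT
  TTTTT.

F...FT
.....F
....FT
...FTT
F.FTTT
TTTTT.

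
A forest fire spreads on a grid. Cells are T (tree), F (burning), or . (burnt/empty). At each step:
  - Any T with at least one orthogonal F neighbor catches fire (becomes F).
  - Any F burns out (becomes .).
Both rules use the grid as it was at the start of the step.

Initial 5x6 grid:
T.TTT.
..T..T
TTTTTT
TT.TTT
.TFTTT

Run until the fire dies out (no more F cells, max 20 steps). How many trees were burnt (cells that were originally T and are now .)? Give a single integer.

Answer: 20

Derivation:
Step 1: +2 fires, +1 burnt (F count now 2)
Step 2: +3 fires, +2 burnt (F count now 3)
Step 3: +5 fires, +3 burnt (F count now 5)
Step 4: +4 fires, +5 burnt (F count now 4)
Step 5: +2 fires, +4 burnt (F count now 2)
Step 6: +2 fires, +2 burnt (F count now 2)
Step 7: +1 fires, +2 burnt (F count now 1)
Step 8: +1 fires, +1 burnt (F count now 1)
Step 9: +0 fires, +1 burnt (F count now 0)
Fire out after step 9
Initially T: 21, now '.': 29
Total burnt (originally-T cells now '.'): 20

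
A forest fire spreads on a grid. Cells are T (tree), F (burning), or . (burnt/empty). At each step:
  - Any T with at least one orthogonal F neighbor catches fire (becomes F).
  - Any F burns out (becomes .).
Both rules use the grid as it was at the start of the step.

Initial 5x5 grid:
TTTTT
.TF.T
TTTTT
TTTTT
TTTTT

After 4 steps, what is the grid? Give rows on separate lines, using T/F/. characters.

Step 1: 3 trees catch fire, 1 burn out
  TTFTT
  .F..T
  TTFTT
  TTTTT
  TTTTT
Step 2: 5 trees catch fire, 3 burn out
  TF.FT
  ....T
  TF.FT
  TTFTT
  TTTTT
Step 3: 7 trees catch fire, 5 burn out
  F...F
  ....T
  F...F
  TF.FT
  TTFTT
Step 4: 5 trees catch fire, 7 burn out
  .....
  ....F
  .....
  F...F
  TF.FT

.....
....F
.....
F...F
TF.FT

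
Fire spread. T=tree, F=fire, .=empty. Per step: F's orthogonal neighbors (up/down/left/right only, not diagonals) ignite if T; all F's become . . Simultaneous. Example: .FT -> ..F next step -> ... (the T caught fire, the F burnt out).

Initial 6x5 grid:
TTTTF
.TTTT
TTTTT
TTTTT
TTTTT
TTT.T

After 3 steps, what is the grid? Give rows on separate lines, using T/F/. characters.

Step 1: 2 trees catch fire, 1 burn out
  TTTF.
  .TTTF
  TTTTT
  TTTTT
  TTTTT
  TTT.T
Step 2: 3 trees catch fire, 2 burn out
  TTF..
  .TTF.
  TTTTF
  TTTTT
  TTTTT
  TTT.T
Step 3: 4 trees catch fire, 3 burn out
  TF...
  .TF..
  TTTF.
  TTTTF
  TTTTT
  TTT.T

TF...
.TF..
TTTF.
TTTTF
TTTTT
TTT.T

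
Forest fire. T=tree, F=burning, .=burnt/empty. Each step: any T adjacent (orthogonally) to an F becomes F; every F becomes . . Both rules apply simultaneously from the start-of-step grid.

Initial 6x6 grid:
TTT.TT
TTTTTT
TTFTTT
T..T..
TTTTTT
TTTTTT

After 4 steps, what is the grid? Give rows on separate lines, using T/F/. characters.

Step 1: 3 trees catch fire, 1 burn out
  TTT.TT
  TTFTTT
  TF.FTT
  T..T..
  TTTTTT
  TTTTTT
Step 2: 6 trees catch fire, 3 burn out
  TTF.TT
  TF.FTT
  F...FT
  T..F..
  TTTTTT
  TTTTTT
Step 3: 6 trees catch fire, 6 burn out
  TF..TT
  F...FT
  .....F
  F.....
  TTTFTT
  TTTTTT
Step 4: 7 trees catch fire, 6 burn out
  F...FT
  .....F
  ......
  ......
  FTF.FT
  TTTFTT

F...FT
.....F
......
......
FTF.FT
TTTFTT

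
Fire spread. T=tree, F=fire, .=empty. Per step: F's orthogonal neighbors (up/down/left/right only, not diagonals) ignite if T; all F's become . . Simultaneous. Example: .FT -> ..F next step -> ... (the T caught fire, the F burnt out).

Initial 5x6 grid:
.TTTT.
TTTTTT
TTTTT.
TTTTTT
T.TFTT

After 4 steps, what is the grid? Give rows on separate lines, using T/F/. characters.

Step 1: 3 trees catch fire, 1 burn out
  .TTTT.
  TTTTTT
  TTTTT.
  TTTFTT
  T.F.FT
Step 2: 4 trees catch fire, 3 burn out
  .TTTT.
  TTTTTT
  TTTFT.
  TTF.FT
  T....F
Step 3: 5 trees catch fire, 4 burn out
  .TTTT.
  TTTFTT
  TTF.F.
  TF...F
  T.....
Step 4: 5 trees catch fire, 5 burn out
  .TTFT.
  TTF.FT
  TF....
  F.....
  T.....

.TTFT.
TTF.FT
TF....
F.....
T.....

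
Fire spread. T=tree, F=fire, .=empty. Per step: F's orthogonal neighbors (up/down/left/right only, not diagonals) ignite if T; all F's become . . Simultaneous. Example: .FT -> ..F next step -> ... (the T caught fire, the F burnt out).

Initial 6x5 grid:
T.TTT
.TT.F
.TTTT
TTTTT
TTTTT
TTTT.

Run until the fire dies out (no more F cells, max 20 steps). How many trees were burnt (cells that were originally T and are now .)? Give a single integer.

Step 1: +2 fires, +1 burnt (F count now 2)
Step 2: +3 fires, +2 burnt (F count now 3)
Step 3: +4 fires, +3 burnt (F count now 4)
Step 4: +4 fires, +4 burnt (F count now 4)
Step 5: +4 fires, +4 burnt (F count now 4)
Step 6: +3 fires, +4 burnt (F count now 3)
Step 7: +2 fires, +3 burnt (F count now 2)
Step 8: +1 fires, +2 burnt (F count now 1)
Step 9: +0 fires, +1 burnt (F count now 0)
Fire out after step 9
Initially T: 24, now '.': 29
Total burnt (originally-T cells now '.'): 23

Answer: 23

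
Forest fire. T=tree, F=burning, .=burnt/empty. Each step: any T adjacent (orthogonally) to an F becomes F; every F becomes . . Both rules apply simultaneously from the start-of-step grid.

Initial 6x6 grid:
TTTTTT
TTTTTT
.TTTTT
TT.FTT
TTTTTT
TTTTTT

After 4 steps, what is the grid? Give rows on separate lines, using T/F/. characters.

Step 1: 3 trees catch fire, 1 burn out
  TTTTTT
  TTTTTT
  .TTFTT
  TT..FT
  TTTFTT
  TTTTTT
Step 2: 7 trees catch fire, 3 burn out
  TTTTTT
  TTTFTT
  .TF.FT
  TT...F
  TTF.FT
  TTTFTT
Step 3: 9 trees catch fire, 7 burn out
  TTTFTT
  TTF.FT
  .F...F
  TT....
  TF...F
  TTF.FT
Step 4: 8 trees catch fire, 9 burn out
  TTF.FT
  TF...F
  ......
  TF....
  F.....
  TF...F

TTF.FT
TF...F
......
TF....
F.....
TF...F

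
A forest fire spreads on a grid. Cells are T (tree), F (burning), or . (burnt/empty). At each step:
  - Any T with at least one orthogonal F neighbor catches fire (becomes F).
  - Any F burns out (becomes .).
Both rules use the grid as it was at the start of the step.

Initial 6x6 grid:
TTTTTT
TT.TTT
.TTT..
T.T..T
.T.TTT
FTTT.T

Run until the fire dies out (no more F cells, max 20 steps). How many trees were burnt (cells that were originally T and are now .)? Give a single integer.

Step 1: +1 fires, +1 burnt (F count now 1)
Step 2: +2 fires, +1 burnt (F count now 2)
Step 3: +1 fires, +2 burnt (F count now 1)
Step 4: +1 fires, +1 burnt (F count now 1)
Step 5: +1 fires, +1 burnt (F count now 1)
Step 6: +1 fires, +1 burnt (F count now 1)
Step 7: +2 fires, +1 burnt (F count now 2)
Step 8: +0 fires, +2 burnt (F count now 0)
Fire out after step 8
Initially T: 25, now '.': 20
Total burnt (originally-T cells now '.'): 9

Answer: 9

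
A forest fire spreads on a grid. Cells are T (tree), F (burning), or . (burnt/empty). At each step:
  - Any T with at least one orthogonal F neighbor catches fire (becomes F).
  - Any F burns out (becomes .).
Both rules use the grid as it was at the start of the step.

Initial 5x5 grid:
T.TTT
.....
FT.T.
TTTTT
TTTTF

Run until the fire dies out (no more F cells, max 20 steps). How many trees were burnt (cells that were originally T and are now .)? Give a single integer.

Step 1: +4 fires, +2 burnt (F count now 4)
Step 2: +4 fires, +4 burnt (F count now 4)
Step 3: +3 fires, +4 burnt (F count now 3)
Step 4: +0 fires, +3 burnt (F count now 0)
Fire out after step 4
Initially T: 15, now '.': 21
Total burnt (originally-T cells now '.'): 11

Answer: 11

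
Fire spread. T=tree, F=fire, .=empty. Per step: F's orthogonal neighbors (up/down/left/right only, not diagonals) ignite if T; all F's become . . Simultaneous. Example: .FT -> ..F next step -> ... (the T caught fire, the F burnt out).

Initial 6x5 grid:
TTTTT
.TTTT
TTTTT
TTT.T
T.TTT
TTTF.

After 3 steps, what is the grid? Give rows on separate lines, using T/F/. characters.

Step 1: 2 trees catch fire, 1 burn out
  TTTTT
  .TTTT
  TTTTT
  TTT.T
  T.TFT
  TTF..
Step 2: 3 trees catch fire, 2 burn out
  TTTTT
  .TTTT
  TTTTT
  TTT.T
  T.F.F
  TF...
Step 3: 3 trees catch fire, 3 burn out
  TTTTT
  .TTTT
  TTTTT
  TTF.F
  T....
  F....

TTTTT
.TTTT
TTTTT
TTF.F
T....
F....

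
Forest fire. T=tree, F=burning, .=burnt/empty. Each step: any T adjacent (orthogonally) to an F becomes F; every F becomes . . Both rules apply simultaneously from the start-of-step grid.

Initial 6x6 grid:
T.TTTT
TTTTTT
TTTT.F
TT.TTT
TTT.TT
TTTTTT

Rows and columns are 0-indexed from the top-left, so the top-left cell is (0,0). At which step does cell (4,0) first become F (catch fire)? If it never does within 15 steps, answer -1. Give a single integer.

Step 1: cell (4,0)='T' (+2 fires, +1 burnt)
Step 2: cell (4,0)='T' (+4 fires, +2 burnt)
Step 3: cell (4,0)='T' (+5 fires, +4 burnt)
Step 4: cell (4,0)='T' (+4 fires, +5 burnt)
Step 5: cell (4,0)='T' (+4 fires, +4 burnt)
Step 6: cell (4,0)='T' (+3 fires, +4 burnt)
Step 7: cell (4,0)='T' (+5 fires, +3 burnt)
Step 8: cell (4,0)='T' (+3 fires, +5 burnt)
Step 9: cell (4,0)='F' (+1 fires, +3 burnt)
  -> target ignites at step 9
Step 10: cell (4,0)='.' (+0 fires, +1 burnt)
  fire out at step 10

9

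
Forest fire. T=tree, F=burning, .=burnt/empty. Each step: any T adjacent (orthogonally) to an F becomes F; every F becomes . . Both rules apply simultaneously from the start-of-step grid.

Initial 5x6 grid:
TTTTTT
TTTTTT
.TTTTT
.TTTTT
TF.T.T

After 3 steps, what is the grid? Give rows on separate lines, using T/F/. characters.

Step 1: 2 trees catch fire, 1 burn out
  TTTTTT
  TTTTTT
  .TTTTT
  .FTTTT
  F..T.T
Step 2: 2 trees catch fire, 2 burn out
  TTTTTT
  TTTTTT
  .FTTTT
  ..FTTT
  ...T.T
Step 3: 3 trees catch fire, 2 burn out
  TTTTTT
  TFTTTT
  ..FTTT
  ...FTT
  ...T.T

TTTTTT
TFTTTT
..FTTT
...FTT
...T.T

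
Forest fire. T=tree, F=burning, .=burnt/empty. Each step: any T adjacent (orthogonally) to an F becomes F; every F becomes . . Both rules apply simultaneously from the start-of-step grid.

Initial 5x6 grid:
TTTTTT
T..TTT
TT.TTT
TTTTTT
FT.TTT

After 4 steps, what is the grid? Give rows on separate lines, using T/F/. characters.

Step 1: 2 trees catch fire, 1 burn out
  TTTTTT
  T..TTT
  TT.TTT
  FTTTTT
  .F.TTT
Step 2: 2 trees catch fire, 2 burn out
  TTTTTT
  T..TTT
  FT.TTT
  .FTTTT
  ...TTT
Step 3: 3 trees catch fire, 2 burn out
  TTTTTT
  F..TTT
  .F.TTT
  ..FTTT
  ...TTT
Step 4: 2 trees catch fire, 3 burn out
  FTTTTT
  ...TTT
  ...TTT
  ...FTT
  ...TTT

FTTTTT
...TTT
...TTT
...FTT
...TTT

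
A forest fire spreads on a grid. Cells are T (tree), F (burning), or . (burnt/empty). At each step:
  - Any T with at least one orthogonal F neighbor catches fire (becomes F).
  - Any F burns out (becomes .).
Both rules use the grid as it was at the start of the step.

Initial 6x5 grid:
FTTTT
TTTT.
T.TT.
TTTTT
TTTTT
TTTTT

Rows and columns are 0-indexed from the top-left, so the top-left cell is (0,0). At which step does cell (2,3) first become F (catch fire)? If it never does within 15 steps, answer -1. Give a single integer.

Step 1: cell (2,3)='T' (+2 fires, +1 burnt)
Step 2: cell (2,3)='T' (+3 fires, +2 burnt)
Step 3: cell (2,3)='T' (+3 fires, +3 burnt)
Step 4: cell (2,3)='T' (+5 fires, +3 burnt)
Step 5: cell (2,3)='F' (+4 fires, +5 burnt)
  -> target ignites at step 5
Step 6: cell (2,3)='.' (+3 fires, +4 burnt)
Step 7: cell (2,3)='.' (+3 fires, +3 burnt)
Step 8: cell (2,3)='.' (+2 fires, +3 burnt)
Step 9: cell (2,3)='.' (+1 fires, +2 burnt)
Step 10: cell (2,3)='.' (+0 fires, +1 burnt)
  fire out at step 10

5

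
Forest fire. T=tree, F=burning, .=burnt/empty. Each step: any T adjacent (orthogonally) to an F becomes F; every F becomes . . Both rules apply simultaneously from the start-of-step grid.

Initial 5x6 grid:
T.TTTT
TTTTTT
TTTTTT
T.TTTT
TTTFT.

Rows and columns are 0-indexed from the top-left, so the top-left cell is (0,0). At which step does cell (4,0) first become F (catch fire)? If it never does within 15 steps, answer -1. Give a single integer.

Step 1: cell (4,0)='T' (+3 fires, +1 burnt)
Step 2: cell (4,0)='T' (+4 fires, +3 burnt)
Step 3: cell (4,0)='F' (+5 fires, +4 burnt)
  -> target ignites at step 3
Step 4: cell (4,0)='.' (+6 fires, +5 burnt)
Step 5: cell (4,0)='.' (+5 fires, +6 burnt)
Step 6: cell (4,0)='.' (+2 fires, +5 burnt)
Step 7: cell (4,0)='.' (+1 fires, +2 burnt)
Step 8: cell (4,0)='.' (+0 fires, +1 burnt)
  fire out at step 8

3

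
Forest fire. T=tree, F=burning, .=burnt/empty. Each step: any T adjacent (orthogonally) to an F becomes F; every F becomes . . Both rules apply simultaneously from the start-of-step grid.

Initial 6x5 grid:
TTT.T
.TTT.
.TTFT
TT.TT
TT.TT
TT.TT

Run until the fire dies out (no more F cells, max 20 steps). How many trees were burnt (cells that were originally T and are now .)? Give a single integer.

Step 1: +4 fires, +1 burnt (F count now 4)
Step 2: +4 fires, +4 burnt (F count now 4)
Step 3: +5 fires, +4 burnt (F count now 5)
Step 4: +4 fires, +5 burnt (F count now 4)
Step 5: +3 fires, +4 burnt (F count now 3)
Step 6: +1 fires, +3 burnt (F count now 1)
Step 7: +0 fires, +1 burnt (F count now 0)
Fire out after step 7
Initially T: 22, now '.': 29
Total burnt (originally-T cells now '.'): 21

Answer: 21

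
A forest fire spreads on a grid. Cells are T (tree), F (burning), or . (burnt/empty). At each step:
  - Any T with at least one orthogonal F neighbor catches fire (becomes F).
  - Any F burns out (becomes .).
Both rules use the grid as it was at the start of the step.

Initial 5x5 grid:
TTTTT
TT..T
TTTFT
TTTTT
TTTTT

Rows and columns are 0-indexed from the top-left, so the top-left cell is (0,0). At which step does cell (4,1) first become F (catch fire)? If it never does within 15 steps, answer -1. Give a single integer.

Step 1: cell (4,1)='T' (+3 fires, +1 burnt)
Step 2: cell (4,1)='T' (+5 fires, +3 burnt)
Step 3: cell (4,1)='T' (+6 fires, +5 burnt)
Step 4: cell (4,1)='F' (+5 fires, +6 burnt)
  -> target ignites at step 4
Step 5: cell (4,1)='.' (+3 fires, +5 burnt)
Step 6: cell (4,1)='.' (+0 fires, +3 burnt)
  fire out at step 6

4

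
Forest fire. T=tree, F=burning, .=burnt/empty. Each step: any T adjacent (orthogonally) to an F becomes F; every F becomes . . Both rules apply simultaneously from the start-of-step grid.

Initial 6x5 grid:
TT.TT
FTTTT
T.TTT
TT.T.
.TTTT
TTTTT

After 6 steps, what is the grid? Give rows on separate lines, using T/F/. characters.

Step 1: 3 trees catch fire, 1 burn out
  FT.TT
  .FTTT
  F.TTT
  TT.T.
  .TTTT
  TTTTT
Step 2: 3 trees catch fire, 3 burn out
  .F.TT
  ..FTT
  ..TTT
  FT.T.
  .TTTT
  TTTTT
Step 3: 3 trees catch fire, 3 burn out
  ...TT
  ...FT
  ..FTT
  .F.T.
  .TTTT
  TTTTT
Step 4: 4 trees catch fire, 3 burn out
  ...FT
  ....F
  ...FT
  ...T.
  .FTTT
  TTTTT
Step 5: 5 trees catch fire, 4 burn out
  ....F
  .....
  ....F
  ...F.
  ..FTT
  TFTTT
Step 6: 3 trees catch fire, 5 burn out
  .....
  .....
  .....
  .....
  ...FT
  F.FTT

.....
.....
.....
.....
...FT
F.FTT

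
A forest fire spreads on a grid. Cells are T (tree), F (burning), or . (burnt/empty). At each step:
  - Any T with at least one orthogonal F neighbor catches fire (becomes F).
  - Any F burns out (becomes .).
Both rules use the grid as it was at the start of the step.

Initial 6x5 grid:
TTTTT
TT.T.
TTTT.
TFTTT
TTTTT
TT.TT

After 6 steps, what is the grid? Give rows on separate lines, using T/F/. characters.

Step 1: 4 trees catch fire, 1 burn out
  TTTTT
  TT.T.
  TFTT.
  F.FTT
  TFTTT
  TT.TT
Step 2: 7 trees catch fire, 4 burn out
  TTTTT
  TF.T.
  F.FT.
  ...FT
  F.FTT
  TF.TT
Step 3: 6 trees catch fire, 7 burn out
  TFTTT
  F..T.
  ...F.
  ....F
  ...FT
  F..TT
Step 4: 5 trees catch fire, 6 burn out
  F.FTT
  ...F.
  .....
  .....
  ....F
  ...FT
Step 5: 2 trees catch fire, 5 burn out
  ...FT
  .....
  .....
  .....
  .....
  ....F
Step 6: 1 trees catch fire, 2 burn out
  ....F
  .....
  .....
  .....
  .....
  .....

....F
.....
.....
.....
.....
.....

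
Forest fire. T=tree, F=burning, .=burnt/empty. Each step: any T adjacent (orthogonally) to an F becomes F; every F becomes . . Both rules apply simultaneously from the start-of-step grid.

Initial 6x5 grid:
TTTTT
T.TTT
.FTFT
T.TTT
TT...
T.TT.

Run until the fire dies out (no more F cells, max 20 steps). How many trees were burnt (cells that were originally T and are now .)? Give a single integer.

Answer: 14

Derivation:
Step 1: +4 fires, +2 burnt (F count now 4)
Step 2: +5 fires, +4 burnt (F count now 5)
Step 3: +2 fires, +5 burnt (F count now 2)
Step 4: +1 fires, +2 burnt (F count now 1)
Step 5: +1 fires, +1 burnt (F count now 1)
Step 6: +1 fires, +1 burnt (F count now 1)
Step 7: +0 fires, +1 burnt (F count now 0)
Fire out after step 7
Initially T: 20, now '.': 24
Total burnt (originally-T cells now '.'): 14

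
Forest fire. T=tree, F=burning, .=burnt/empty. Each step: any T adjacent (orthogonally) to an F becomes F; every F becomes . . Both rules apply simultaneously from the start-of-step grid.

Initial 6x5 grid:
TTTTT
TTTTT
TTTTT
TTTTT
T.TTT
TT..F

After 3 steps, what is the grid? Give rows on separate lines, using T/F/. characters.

Step 1: 1 trees catch fire, 1 burn out
  TTTTT
  TTTTT
  TTTTT
  TTTTT
  T.TTF
  TT...
Step 2: 2 trees catch fire, 1 burn out
  TTTTT
  TTTTT
  TTTTT
  TTTTF
  T.TF.
  TT...
Step 3: 3 trees catch fire, 2 burn out
  TTTTT
  TTTTT
  TTTTF
  TTTF.
  T.F..
  TT...

TTTTT
TTTTT
TTTTF
TTTF.
T.F..
TT...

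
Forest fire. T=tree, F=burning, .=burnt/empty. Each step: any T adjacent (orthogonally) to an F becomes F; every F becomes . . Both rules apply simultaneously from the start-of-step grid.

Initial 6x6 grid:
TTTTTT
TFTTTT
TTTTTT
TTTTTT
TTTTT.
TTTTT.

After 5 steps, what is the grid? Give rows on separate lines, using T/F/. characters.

Step 1: 4 trees catch fire, 1 burn out
  TFTTTT
  F.FTTT
  TFTTTT
  TTTTTT
  TTTTT.
  TTTTT.
Step 2: 6 trees catch fire, 4 burn out
  F.FTTT
  ...FTT
  F.FTTT
  TFTTTT
  TTTTT.
  TTTTT.
Step 3: 6 trees catch fire, 6 burn out
  ...FTT
  ....FT
  ...FTT
  F.FTTT
  TFTTT.
  TTTTT.
Step 4: 7 trees catch fire, 6 burn out
  ....FT
  .....F
  ....FT
  ...FTT
  F.FTT.
  TFTTT.
Step 5: 6 trees catch fire, 7 burn out
  .....F
  ......
  .....F
  ....FT
  ...FT.
  F.FTT.

.....F
......
.....F
....FT
...FT.
F.FTT.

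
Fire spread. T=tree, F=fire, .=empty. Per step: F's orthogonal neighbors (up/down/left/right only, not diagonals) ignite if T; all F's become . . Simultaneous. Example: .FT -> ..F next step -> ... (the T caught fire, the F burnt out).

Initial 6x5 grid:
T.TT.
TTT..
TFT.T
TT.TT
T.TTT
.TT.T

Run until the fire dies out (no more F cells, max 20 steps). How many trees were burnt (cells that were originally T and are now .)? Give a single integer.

Step 1: +4 fires, +1 burnt (F count now 4)
Step 2: +3 fires, +4 burnt (F count now 3)
Step 3: +3 fires, +3 burnt (F count now 3)
Step 4: +1 fires, +3 burnt (F count now 1)
Step 5: +0 fires, +1 burnt (F count now 0)
Fire out after step 5
Initially T: 20, now '.': 21
Total burnt (originally-T cells now '.'): 11

Answer: 11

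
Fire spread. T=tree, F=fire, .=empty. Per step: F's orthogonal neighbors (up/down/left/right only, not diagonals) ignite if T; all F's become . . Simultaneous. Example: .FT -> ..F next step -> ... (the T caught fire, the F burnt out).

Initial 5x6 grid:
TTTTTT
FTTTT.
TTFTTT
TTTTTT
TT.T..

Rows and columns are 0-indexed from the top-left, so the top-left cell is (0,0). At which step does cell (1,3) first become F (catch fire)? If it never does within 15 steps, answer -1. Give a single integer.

Step 1: cell (1,3)='T' (+7 fires, +2 burnt)
Step 2: cell (1,3)='F' (+7 fires, +7 burnt)
  -> target ignites at step 2
Step 3: cell (1,3)='.' (+7 fires, +7 burnt)
Step 4: cell (1,3)='.' (+2 fires, +7 burnt)
Step 5: cell (1,3)='.' (+1 fires, +2 burnt)
Step 6: cell (1,3)='.' (+0 fires, +1 burnt)
  fire out at step 6

2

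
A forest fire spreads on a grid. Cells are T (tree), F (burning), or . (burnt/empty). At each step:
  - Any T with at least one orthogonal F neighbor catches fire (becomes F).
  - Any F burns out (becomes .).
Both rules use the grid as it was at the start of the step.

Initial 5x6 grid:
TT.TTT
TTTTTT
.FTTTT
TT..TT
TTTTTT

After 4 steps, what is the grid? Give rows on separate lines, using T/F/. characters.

Step 1: 3 trees catch fire, 1 burn out
  TT.TTT
  TFTTTT
  ..FTTT
  TF..TT
  TTTTTT
Step 2: 6 trees catch fire, 3 burn out
  TF.TTT
  F.FTTT
  ...FTT
  F...TT
  TFTTTT
Step 3: 5 trees catch fire, 6 burn out
  F..TTT
  ...FTT
  ....FT
  ....TT
  F.FTTT
Step 4: 5 trees catch fire, 5 burn out
  ...FTT
  ....FT
  .....F
  ....FT
  ...FTT

...FTT
....FT
.....F
....FT
...FTT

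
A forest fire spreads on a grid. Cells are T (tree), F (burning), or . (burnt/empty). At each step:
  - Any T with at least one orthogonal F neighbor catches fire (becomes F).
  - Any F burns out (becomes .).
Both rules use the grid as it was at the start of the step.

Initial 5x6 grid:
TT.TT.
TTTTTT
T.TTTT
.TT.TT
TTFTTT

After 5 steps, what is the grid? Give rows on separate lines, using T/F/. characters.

Step 1: 3 trees catch fire, 1 burn out
  TT.TT.
  TTTTTT
  T.TTTT
  .TF.TT
  TF.FTT
Step 2: 4 trees catch fire, 3 burn out
  TT.TT.
  TTTTTT
  T.FTTT
  .F..TT
  F...FT
Step 3: 4 trees catch fire, 4 burn out
  TT.TT.
  TTFTTT
  T..FTT
  ....FT
  .....F
Step 4: 4 trees catch fire, 4 burn out
  TT.TT.
  TF.FTT
  T...FT
  .....F
  ......
Step 5: 5 trees catch fire, 4 burn out
  TF.FT.
  F...FT
  T....F
  ......
  ......

TF.FT.
F...FT
T....F
......
......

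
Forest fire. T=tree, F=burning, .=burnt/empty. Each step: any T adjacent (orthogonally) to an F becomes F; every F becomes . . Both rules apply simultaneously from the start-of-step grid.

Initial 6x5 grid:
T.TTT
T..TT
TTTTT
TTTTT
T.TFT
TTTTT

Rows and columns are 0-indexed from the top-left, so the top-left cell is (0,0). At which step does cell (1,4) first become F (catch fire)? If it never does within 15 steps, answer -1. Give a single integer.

Step 1: cell (1,4)='T' (+4 fires, +1 burnt)
Step 2: cell (1,4)='T' (+5 fires, +4 burnt)
Step 3: cell (1,4)='T' (+5 fires, +5 burnt)
Step 4: cell (1,4)='F' (+5 fires, +5 burnt)
  -> target ignites at step 4
Step 5: cell (1,4)='.' (+4 fires, +5 burnt)
Step 6: cell (1,4)='.' (+1 fires, +4 burnt)
Step 7: cell (1,4)='.' (+1 fires, +1 burnt)
Step 8: cell (1,4)='.' (+0 fires, +1 burnt)
  fire out at step 8

4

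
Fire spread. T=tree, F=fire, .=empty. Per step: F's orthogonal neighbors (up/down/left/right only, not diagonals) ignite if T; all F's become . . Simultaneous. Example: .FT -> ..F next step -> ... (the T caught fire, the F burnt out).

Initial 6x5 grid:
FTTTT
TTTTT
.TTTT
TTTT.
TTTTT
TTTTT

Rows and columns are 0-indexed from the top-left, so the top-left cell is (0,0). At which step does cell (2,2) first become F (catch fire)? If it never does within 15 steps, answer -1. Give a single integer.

Step 1: cell (2,2)='T' (+2 fires, +1 burnt)
Step 2: cell (2,2)='T' (+2 fires, +2 burnt)
Step 3: cell (2,2)='T' (+3 fires, +2 burnt)
Step 4: cell (2,2)='F' (+4 fires, +3 burnt)
  -> target ignites at step 4
Step 5: cell (2,2)='.' (+5 fires, +4 burnt)
Step 6: cell (2,2)='.' (+5 fires, +5 burnt)
Step 7: cell (2,2)='.' (+3 fires, +5 burnt)
Step 8: cell (2,2)='.' (+2 fires, +3 burnt)
Step 9: cell (2,2)='.' (+1 fires, +2 burnt)
Step 10: cell (2,2)='.' (+0 fires, +1 burnt)
  fire out at step 10

4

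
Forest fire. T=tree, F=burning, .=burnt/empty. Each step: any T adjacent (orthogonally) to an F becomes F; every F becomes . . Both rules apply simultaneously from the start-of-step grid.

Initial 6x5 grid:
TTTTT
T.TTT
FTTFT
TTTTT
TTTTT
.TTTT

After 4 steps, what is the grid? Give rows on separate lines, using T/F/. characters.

Step 1: 7 trees catch fire, 2 burn out
  TTTTT
  F.TFT
  .FF.F
  FTTFT
  TTTTT
  .TTTT
Step 2: 9 trees catch fire, 7 burn out
  FTTFT
  ..F.F
  .....
  .FF.F
  FTTFT
  .TTTT
Step 3: 7 trees catch fire, 9 burn out
  .FF.F
  .....
  .....
  .....
  .FF.F
  .TTFT
Step 4: 3 trees catch fire, 7 burn out
  .....
  .....
  .....
  .....
  .....
  .FF.F

.....
.....
.....
.....
.....
.FF.F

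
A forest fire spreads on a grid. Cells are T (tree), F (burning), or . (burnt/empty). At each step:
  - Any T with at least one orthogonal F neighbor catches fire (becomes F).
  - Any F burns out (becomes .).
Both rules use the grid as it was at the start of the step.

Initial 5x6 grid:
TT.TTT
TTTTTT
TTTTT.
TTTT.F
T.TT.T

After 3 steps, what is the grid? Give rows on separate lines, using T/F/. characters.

Step 1: 1 trees catch fire, 1 burn out
  TT.TTT
  TTTTTT
  TTTTT.
  TTTT..
  T.TT.F
Step 2: 0 trees catch fire, 1 burn out
  TT.TTT
  TTTTTT
  TTTTT.
  TTTT..
  T.TT..
Step 3: 0 trees catch fire, 0 burn out
  TT.TTT
  TTTTTT
  TTTTT.
  TTTT..
  T.TT..

TT.TTT
TTTTTT
TTTTT.
TTTT..
T.TT..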